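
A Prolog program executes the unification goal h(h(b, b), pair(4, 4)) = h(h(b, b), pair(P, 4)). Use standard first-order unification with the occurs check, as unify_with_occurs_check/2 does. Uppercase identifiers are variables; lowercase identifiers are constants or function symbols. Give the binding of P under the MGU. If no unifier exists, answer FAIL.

4

Decompose h/2: h(b, b) = h(b, b),  pair(4, 4) = pair(P, 4).
Delete trivial equation h(b, b) = h(b, b).
Decompose pair/2: 4 = P,  4 = 4.
Bind P := 4; no other remaining equation mentions P.
Delete trivial equation 4 = 4.
MGU = { P = 4 }, so P = 4.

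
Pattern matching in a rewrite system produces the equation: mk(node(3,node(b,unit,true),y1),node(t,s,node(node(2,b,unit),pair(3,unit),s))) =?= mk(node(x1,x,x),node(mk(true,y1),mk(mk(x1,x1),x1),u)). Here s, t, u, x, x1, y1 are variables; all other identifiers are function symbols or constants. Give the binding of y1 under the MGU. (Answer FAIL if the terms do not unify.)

node(b,unit,true)

Decompose mk/2: node(3,node(b,unit,true),y1) =?= node(x1,x,x),  node(t,s,node(node(2,b,unit),pair(3,unit),s)) =?= node(mk(true,y1),mk(mk(x1,x1),x1),u).
Decompose node/3: 3 =?= x1,  node(b,unit,true) =?= x,  y1 =?= x.
Bind x1 := 3; substituting into the one remaining equation that mentions x1 gives: node(t,s,node(node(2,b,unit),pair(3,unit),s)) =?= node(mk(true,y1),mk(mk(3,3),3),u).
Bind x := node(b,unit,true); substituting into the one remaining equation that mentions x gives: y1 =?= node(b,unit,true).
Bind y1 := node(b,unit,true); substituting into the remaining equation gives: node(t,s,node(node(2,b,unit),pair(3,unit),s)) =?= node(mk(true,node(b,unit,true)),mk(mk(3,3),3),u).
Decompose node/3: t =?= mk(true,node(b,unit,true)),  s =?= mk(mk(3,3),3),  node(node(2,b,unit),pair(3,unit),s) =?= u.
Bind t := mk(true,node(b,unit,true)); no other remaining equation mentions t.
Bind s := mk(mk(3,3),3); substituting into the remaining equation gives: node(node(2,b,unit),pair(3,unit),mk(mk(3,3),3)) =?= u.
Bind u := node(node(2,b,unit),pair(3,unit),mk(mk(3,3),3)).
MGU = { x1 -> 3, x -> node(b,unit,true), y1 -> node(b,unit,true), t -> mk(true,node(b,unit,true)), s -> mk(mk(3,3),3), u -> node(node(2,b,unit),pair(3,unit),mk(mk(3,3),3)) }, so y1 -> node(b,unit,true).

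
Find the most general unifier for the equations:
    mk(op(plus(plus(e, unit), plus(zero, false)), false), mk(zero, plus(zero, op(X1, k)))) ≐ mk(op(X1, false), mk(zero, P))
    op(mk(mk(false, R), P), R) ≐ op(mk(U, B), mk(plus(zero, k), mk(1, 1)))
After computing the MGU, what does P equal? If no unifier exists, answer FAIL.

plus(zero, op(plus(plus(e, unit), plus(zero, false)), k))

Decompose mk/2: op(plus(plus(e, unit), plus(zero, false)), false) ≐ op(X1, false),  mk(zero, plus(zero, op(X1, k))) ≐ mk(zero, P).
Decompose op/2: plus(plus(e, unit), plus(zero, false)) ≐ X1,  false ≐ false.
Bind X1 := plus(plus(e, unit), plus(zero, false)); substituting into the one remaining equation that mentions X1 gives: mk(zero, plus(zero, op(plus(plus(e, unit), plus(zero, false)), k))) ≐ mk(zero, P).
Delete trivial equation false ≐ false.
Decompose mk/2: zero ≐ zero,  plus(zero, op(plus(plus(e, unit), plus(zero, false)), k)) ≐ P.
Delete trivial equation zero ≐ zero.
Bind P := plus(zero, op(plus(plus(e, unit), plus(zero, false)), k)); substituting into the remaining equation gives: op(mk(mk(false, R), plus(zero, op(plus(plus(e, unit), plus(zero, false)), k))), R) ≐ op(mk(U, B), mk(plus(zero, k), mk(1, 1))).
Decompose op/2: mk(mk(false, R), plus(zero, op(plus(plus(e, unit), plus(zero, false)), k))) ≐ mk(U, B),  R ≐ mk(plus(zero, k), mk(1, 1)).
Decompose mk/2: mk(false, R) ≐ U,  plus(zero, op(plus(plus(e, unit), plus(zero, false)), k)) ≐ B.
Bind U := mk(false, R); no other remaining equation mentions U.
Bind B := plus(zero, op(plus(plus(e, unit), plus(zero, false)), k)); no other remaining equation mentions B.
Bind R := mk(plus(zero, k), mk(1, 1)). Substituting into the earlier binding gives U := mk(false, mk(plus(zero, k), mk(1, 1))).
MGU = { X1 -> plus(plus(e, unit), plus(zero, false)), P -> plus(zero, op(plus(plus(e, unit), plus(zero, false)), k)), U -> mk(false, mk(plus(zero, k), mk(1, 1))), B -> plus(zero, op(plus(plus(e, unit), plus(zero, false)), k)), R -> mk(plus(zero, k), mk(1, 1)) }, so P -> plus(zero, op(plus(plus(e, unit), plus(zero, false)), k)).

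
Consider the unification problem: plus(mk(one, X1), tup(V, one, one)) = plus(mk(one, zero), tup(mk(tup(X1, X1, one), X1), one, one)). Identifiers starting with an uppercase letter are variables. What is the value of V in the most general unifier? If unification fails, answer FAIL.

Decompose plus/2: mk(one, X1) = mk(one, zero),  tup(V, one, one) = tup(mk(tup(X1, X1, one), X1), one, one).
Decompose mk/2: one = one,  X1 = zero.
Delete trivial equation one = one.
Bind X1 := zero; substituting into the remaining equation gives: tup(V, one, one) = tup(mk(tup(zero, zero, one), zero), one, one).
Decompose tup/3: V = mk(tup(zero, zero, one), zero),  one = one,  one = one.
Bind V := mk(tup(zero, zero, one), zero); no other remaining equation mentions V.
Delete trivial equation one = one.
Delete trivial equation one = one.
MGU = { X1 ↦ zero, V ↦ mk(tup(zero, zero, one), zero) }, so V ↦ mk(tup(zero, zero, one), zero).

mk(tup(zero, zero, one), zero)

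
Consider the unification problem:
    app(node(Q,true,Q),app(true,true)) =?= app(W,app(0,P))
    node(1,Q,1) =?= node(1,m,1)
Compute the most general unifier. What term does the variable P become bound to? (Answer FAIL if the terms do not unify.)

FAIL

Decompose app/2: node(Q,true,Q) =?= W,  app(true,true) =?= app(0,P).
Bind W := node(Q,true,Q); no other remaining equation mentions W.
Decompose app/2: true =?= 0,  true =?= P.
Clash: constants true and 0 differ; no unifier exists.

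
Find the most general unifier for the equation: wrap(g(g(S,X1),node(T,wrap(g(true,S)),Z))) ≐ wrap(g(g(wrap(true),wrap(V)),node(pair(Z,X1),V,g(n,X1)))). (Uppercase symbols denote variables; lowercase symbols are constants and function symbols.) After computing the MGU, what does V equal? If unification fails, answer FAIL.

wrap(g(true,wrap(true)))

Decompose wrap/1: g(g(S,X1),node(T,wrap(g(true,S)),Z)) ≐ g(g(wrap(true),wrap(V)),node(pair(Z,X1),V,g(n,X1))).
Decompose g/2: g(S,X1) ≐ g(wrap(true),wrap(V)),  node(T,wrap(g(true,S)),Z) ≐ node(pair(Z,X1),V,g(n,X1)).
Decompose g/2: S ≐ wrap(true),  X1 ≐ wrap(V).
Bind S := wrap(true); substituting into the one remaining equation that mentions S gives: node(T,wrap(g(true,wrap(true))),Z) ≐ node(pair(Z,X1),V,g(n,X1)).
Bind X1 := wrap(V); substituting into the remaining equation gives: node(T,wrap(g(true,wrap(true))),Z) ≐ node(pair(Z,wrap(V)),V,g(n,wrap(V))).
Decompose node/3: T ≐ pair(Z,wrap(V)),  wrap(g(true,wrap(true))) ≐ V,  Z ≐ g(n,wrap(V)).
Bind T := pair(Z,wrap(V)); no other remaining equation mentions T.
Bind V := wrap(g(true,wrap(true))); substituting into the remaining equation gives: Z ≐ g(n,wrap(wrap(g(true,wrap(true))))). Substituting into the earlier bindings gives X1 := wrap(wrap(g(true,wrap(true)))), T := pair(Z,wrap(wrap(g(true,wrap(true))))).
Bind Z := g(n,wrap(wrap(g(true,wrap(true))))). Substituting into the earlier binding gives T := pair(g(n,wrap(wrap(g(true,wrap(true))))),wrap(wrap(g(true,wrap(true))))).
MGU = { S := wrap(true), X1 := wrap(wrap(g(true,wrap(true)))), T := pair(g(n,wrap(wrap(g(true,wrap(true))))),wrap(wrap(g(true,wrap(true))))), V := wrap(g(true,wrap(true))), Z := g(n,wrap(wrap(g(true,wrap(true))))) }, so V := wrap(g(true,wrap(true))).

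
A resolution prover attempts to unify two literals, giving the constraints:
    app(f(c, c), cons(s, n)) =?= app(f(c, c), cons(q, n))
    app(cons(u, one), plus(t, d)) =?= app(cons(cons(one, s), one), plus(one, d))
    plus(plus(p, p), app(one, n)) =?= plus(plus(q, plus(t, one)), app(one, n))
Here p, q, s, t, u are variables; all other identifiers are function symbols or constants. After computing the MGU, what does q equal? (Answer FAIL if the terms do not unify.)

Decompose app/2: f(c, c) =?= f(c, c),  cons(s, n) =?= cons(q, n).
Delete trivial equation f(c, c) =?= f(c, c).
Decompose cons/2: s =?= q,  n =?= n.
Bind s := q; substituting into the one remaining equation that mentions s gives: app(cons(u, one), plus(t, d)) =?= app(cons(cons(one, q), one), plus(one, d)).
Delete trivial equation n =?= n.
Decompose app/2: cons(u, one) =?= cons(cons(one, q), one),  plus(t, d) =?= plus(one, d).
Decompose cons/2: u =?= cons(one, q),  one =?= one.
Bind u := cons(one, q); no other remaining equation mentions u.
Delete trivial equation one =?= one.
Decompose plus/2: t =?= one,  d =?= d.
Bind t := one; substituting into the one remaining equation that mentions t gives: plus(plus(p, p), app(one, n)) =?= plus(plus(q, plus(one, one)), app(one, n)).
Delete trivial equation d =?= d.
Decompose plus/2: plus(p, p) =?= plus(q, plus(one, one)),  app(one, n) =?= app(one, n).
Decompose plus/2: p =?= q,  p =?= plus(one, one).
Bind p := q; substituting into the one remaining equation that mentions p gives: q =?= plus(one, one).
Bind q := plus(one, one); no other remaining equation mentions q. Substituting into the earlier bindings gives s := plus(one, one), u := cons(one, plus(one, one)), p := plus(one, one).
Delete trivial equation app(one, n) =?= app(one, n).
MGU = { s ↦ plus(one, one), u ↦ cons(one, plus(one, one)), t ↦ one, p ↦ plus(one, one), q ↦ plus(one, one) }, so q ↦ plus(one, one).

plus(one, one)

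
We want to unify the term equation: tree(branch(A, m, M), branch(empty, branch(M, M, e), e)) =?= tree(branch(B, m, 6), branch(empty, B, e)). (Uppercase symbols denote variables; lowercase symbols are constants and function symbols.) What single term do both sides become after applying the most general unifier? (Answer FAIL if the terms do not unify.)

Decompose tree/2: branch(A, m, M) =?= branch(B, m, 6),  branch(empty, branch(M, M, e), e) =?= branch(empty, B, e).
Decompose branch/3: A =?= B,  m =?= m,  M =?= 6.
Bind A := B; no other remaining equation mentions A.
Delete trivial equation m =?= m.
Bind M := 6; substituting into the remaining equation gives: branch(empty, branch(6, 6, e), e) =?= branch(empty, B, e).
Decompose branch/3: empty =?= empty,  branch(6, 6, e) =?= B,  e =?= e.
Delete trivial equation empty =?= empty.
Bind B := branch(6, 6, e); no other remaining equation mentions B. Substituting into the earlier binding gives A := branch(6, 6, e).
Delete trivial equation e =?= e.
Applying the MGU to either side gives tree(branch(branch(6, 6, e), m, 6), branch(empty, branch(6, 6, e), e)).

tree(branch(branch(6, 6, e), m, 6), branch(empty, branch(6, 6, e), e))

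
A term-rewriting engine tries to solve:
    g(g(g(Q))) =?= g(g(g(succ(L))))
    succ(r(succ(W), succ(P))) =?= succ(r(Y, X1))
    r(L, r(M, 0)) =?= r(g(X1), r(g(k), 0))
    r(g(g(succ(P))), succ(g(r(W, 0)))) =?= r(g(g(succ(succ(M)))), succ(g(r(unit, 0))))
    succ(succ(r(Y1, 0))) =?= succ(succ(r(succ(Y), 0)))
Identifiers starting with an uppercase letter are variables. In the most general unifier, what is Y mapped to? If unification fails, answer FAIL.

succ(unit)

Decompose g/1: g(g(Q)) =?= g(g(succ(L))).
Decompose g/1: g(Q) =?= g(succ(L)).
Decompose g/1: Q =?= succ(L).
Bind Q := succ(L); no other remaining equation mentions Q.
Decompose succ/1: r(succ(W), succ(P)) =?= r(Y, X1).
Decompose r/2: succ(W) =?= Y,  succ(P) =?= X1.
Bind Y := succ(W); substituting into the one remaining equation that mentions Y gives: succ(succ(r(Y1, 0))) =?= succ(succ(r(succ(succ(W)), 0))).
Bind X1 := succ(P); substituting into the one remaining equation that mentions X1 gives: r(L, r(M, 0)) =?= r(g(succ(P)), r(g(k), 0)).
Decompose r/2: L =?= g(succ(P)),  r(M, 0) =?= r(g(k), 0).
Bind L := g(succ(P)); no other remaining equation mentions L. Substituting into the earlier binding gives Q := succ(g(succ(P))).
Decompose r/2: M =?= g(k),  0 =?= 0.
Bind M := g(k); substituting into the one remaining equation that mentions M gives: r(g(g(succ(P))), succ(g(r(W, 0)))) =?= r(g(g(succ(succ(g(k))))), succ(g(r(unit, 0)))).
Delete trivial equation 0 =?= 0.
Decompose r/2: g(g(succ(P))) =?= g(g(succ(succ(g(k))))),  succ(g(r(W, 0))) =?= succ(g(r(unit, 0))).
Decompose g/1: g(succ(P)) =?= g(succ(succ(g(k)))).
Decompose g/1: succ(P) =?= succ(succ(g(k))).
Decompose succ/1: P =?= succ(g(k)).
Bind P := succ(g(k)); no other remaining equation mentions P. Substituting into the earlier bindings gives Q := succ(g(succ(succ(g(k))))), X1 := succ(succ(g(k))), L := g(succ(succ(g(k)))).
Decompose succ/1: g(r(W, 0)) =?= g(r(unit, 0)).
Decompose g/1: r(W, 0) =?= r(unit, 0).
Decompose r/2: W =?= unit,  0 =?= 0.
Bind W := unit; substituting into the one remaining equation that mentions W gives: succ(succ(r(Y1, 0))) =?= succ(succ(r(succ(succ(unit)), 0))). Substituting into the earlier binding gives Y := succ(unit).
Delete trivial equation 0 =?= 0.
Decompose succ/1: succ(r(Y1, 0)) =?= succ(r(succ(succ(unit)), 0)).
Decompose succ/1: r(Y1, 0) =?= r(succ(succ(unit)), 0).
Decompose r/2: Y1 =?= succ(succ(unit)),  0 =?= 0.
Bind Y1 := succ(succ(unit)); no other remaining equation mentions Y1.
Delete trivial equation 0 =?= 0.
MGU = { Q ↦ succ(g(succ(succ(g(k))))), Y ↦ succ(unit), X1 ↦ succ(succ(g(k))), L ↦ g(succ(succ(g(k)))), M ↦ g(k), P ↦ succ(g(k)), W ↦ unit, Y1 ↦ succ(succ(unit)) }, so Y ↦ succ(unit).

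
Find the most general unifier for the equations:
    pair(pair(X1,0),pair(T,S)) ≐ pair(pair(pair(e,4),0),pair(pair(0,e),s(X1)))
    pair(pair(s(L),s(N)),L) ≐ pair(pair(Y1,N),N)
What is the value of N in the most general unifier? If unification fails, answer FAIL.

FAIL

Decompose pair/2: pair(X1,0) ≐ pair(pair(e,4),0),  pair(T,S) ≐ pair(pair(0,e),s(X1)).
Decompose pair/2: X1 ≐ pair(e,4),  0 ≐ 0.
Bind X1 := pair(e,4); substituting into the one remaining equation that mentions X1 gives: pair(T,S) ≐ pair(pair(0,e),s(pair(e,4))).
Delete trivial equation 0 ≐ 0.
Decompose pair/2: T ≐ pair(0,e),  S ≐ s(pair(e,4)).
Bind T := pair(0,e); no other remaining equation mentions T.
Bind S := s(pair(e,4)); no other remaining equation mentions S.
Decompose pair/2: pair(s(L),s(N)) ≐ pair(Y1,N),  L ≐ N.
Decompose pair/2: s(L) ≐ Y1,  s(N) ≐ N.
Bind Y1 := s(L); no other remaining equation mentions Y1.
Occurs check fails: N occurs in s(N); the equation N ≐ s(N) has no finite solution.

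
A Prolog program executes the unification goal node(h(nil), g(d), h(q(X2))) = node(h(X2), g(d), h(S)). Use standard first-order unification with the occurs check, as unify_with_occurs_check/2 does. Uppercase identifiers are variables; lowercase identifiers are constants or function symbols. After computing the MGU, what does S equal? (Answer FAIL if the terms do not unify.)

q(nil)

Decompose node/3: h(nil) = h(X2),  g(d) = g(d),  h(q(X2)) = h(S).
Decompose h/1: nil = X2.
Bind X2 := nil; substituting into the one remaining equation that mentions X2 gives: h(q(nil)) = h(S).
Delete trivial equation g(d) = g(d).
Decompose h/1: q(nil) = S.
Bind S := q(nil).
MGU = { X2 -> nil, S -> q(nil) }, so S -> q(nil).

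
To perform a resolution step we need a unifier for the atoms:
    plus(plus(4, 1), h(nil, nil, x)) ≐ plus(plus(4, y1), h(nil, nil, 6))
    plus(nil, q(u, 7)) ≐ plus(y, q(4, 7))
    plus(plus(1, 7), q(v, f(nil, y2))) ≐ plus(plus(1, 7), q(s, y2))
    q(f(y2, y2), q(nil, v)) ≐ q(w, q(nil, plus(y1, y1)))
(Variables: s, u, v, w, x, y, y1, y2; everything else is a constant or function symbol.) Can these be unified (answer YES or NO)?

Decompose plus/2: plus(4, 1) ≐ plus(4, y1),  h(nil, nil, x) ≐ h(nil, nil, 6).
Decompose plus/2: 4 ≐ 4,  1 ≐ y1.
Delete trivial equation 4 ≐ 4.
Bind y1 := 1; substituting into the one remaining equation that mentions y1 gives: q(f(y2, y2), q(nil, v)) ≐ q(w, q(nil, plus(1, 1))).
Decompose h/3: nil ≐ nil,  nil ≐ nil,  x ≐ 6.
Delete trivial equation nil ≐ nil.
Delete trivial equation nil ≐ nil.
Bind x := 6; no other remaining equation mentions x.
Decompose plus/2: nil ≐ y,  q(u, 7) ≐ q(4, 7).
Bind y := nil; no other remaining equation mentions y.
Decompose q/2: u ≐ 4,  7 ≐ 7.
Bind u := 4; no other remaining equation mentions u.
Delete trivial equation 7 ≐ 7.
Decompose plus/2: plus(1, 7) ≐ plus(1, 7),  q(v, f(nil, y2)) ≐ q(s, y2).
Delete trivial equation plus(1, 7) ≐ plus(1, 7).
Decompose q/2: v ≐ s,  f(nil, y2) ≐ y2.
Bind v := s; substituting into the one remaining equation that mentions v gives: q(f(y2, y2), q(nil, s)) ≐ q(w, q(nil, plus(1, 1))).
Occurs check fails: y2 occurs in f(nil, y2); the equation y2 ≐ f(nil, y2) has no finite solution.

NO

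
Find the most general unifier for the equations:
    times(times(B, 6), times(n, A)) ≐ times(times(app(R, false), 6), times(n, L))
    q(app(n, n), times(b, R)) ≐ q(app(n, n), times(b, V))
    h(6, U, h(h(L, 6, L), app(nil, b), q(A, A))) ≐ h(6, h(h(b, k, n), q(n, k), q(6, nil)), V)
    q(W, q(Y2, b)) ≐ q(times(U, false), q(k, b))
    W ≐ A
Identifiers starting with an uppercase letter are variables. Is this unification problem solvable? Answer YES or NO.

Decompose times/2: times(B, 6) ≐ times(app(R, false), 6),  times(n, A) ≐ times(n, L).
Decompose times/2: B ≐ app(R, false),  6 ≐ 6.
Bind B := app(R, false); no other remaining equation mentions B.
Delete trivial equation 6 ≐ 6.
Decompose times/2: n ≐ n,  A ≐ L.
Delete trivial equation n ≐ n.
Bind A := L; substituting into the 2 remaining equations that mention A gives: h(6, U, h(h(L, 6, L), app(nil, b), q(L, L))) ≐ h(6, h(h(b, k, n), q(n, k), q(6, nil)), V),  W ≐ L.
Decompose q/2: app(n, n) ≐ app(n, n),  times(b, R) ≐ times(b, V).
Delete trivial equation app(n, n) ≐ app(n, n).
Decompose times/2: b ≐ b,  R ≐ V.
Delete trivial equation b ≐ b.
Bind R := V; no other remaining equation mentions R. Substituting into the earlier binding gives B := app(V, false).
Decompose h/3: 6 ≐ 6,  U ≐ h(h(b, k, n), q(n, k), q(6, nil)),  h(h(L, 6, L), app(nil, b), q(L, L)) ≐ V.
Delete trivial equation 6 ≐ 6.
Bind U := h(h(b, k, n), q(n, k), q(6, nil)); substituting into the one remaining equation that mentions U gives: q(W, q(Y2, b)) ≐ q(times(h(h(b, k, n), q(n, k), q(6, nil)), false), q(k, b)).
Bind V := h(h(L, 6, L), app(nil, b), q(L, L)); no other remaining equation mentions V. Substituting into the earlier bindings gives B := app(h(h(L, 6, L), app(nil, b), q(L, L)), false), R := h(h(L, 6, L), app(nil, b), q(L, L)).
Decompose q/2: W ≐ times(h(h(b, k, n), q(n, k), q(6, nil)), false),  q(Y2, b) ≐ q(k, b).
Bind W := times(h(h(b, k, n), q(n, k), q(6, nil)), false); substituting into the one remaining equation that mentions W gives: times(h(h(b, k, n), q(n, k), q(6, nil)), false) ≐ L.
Decompose q/2: Y2 ≐ k,  b ≐ b.
Bind Y2 := k; no other remaining equation mentions Y2.
Delete trivial equation b ≐ b.
Bind L := times(h(h(b, k, n), q(n, k), q(6, nil)), false). Substituting into the earlier bindings gives B := app(h(h(times(h(h(b, k, n), q(n, k), q(6, nil)), false), 6, times(h(h(b, k, n), q(n, k), q(6, nil)), false)), app(nil, b), q(times(h(h(b, k, n), q(n, k), q(6, nil)), false), times(h(h(b, k, n), q(n, k), q(6, nil)), false))), false), A := times(h(h(b, k, n), q(n, k), q(6, nil)), false), R := h(h(times(h(h(b, k, n), q(n, k), q(6, nil)), false), 6, times(h(h(b, k, n), q(n, k), q(6, nil)), false)), app(nil, b), q(times(h(h(b, k, n), q(n, k), q(6, nil)), false), times(h(h(b, k, n), q(n, k), q(6, nil)), false))), V := h(h(times(h(h(b, k, n), q(n, k), q(6, nil)), false), 6, times(h(h(b, k, n), q(n, k), q(6, nil)), false)), app(nil, b), q(times(h(h(b, k, n), q(n, k), q(6, nil)), false), times(h(h(b, k, n), q(n, k), q(6, nil)), false))).
No equations remain and no clash or occurs-check failure arose, so a unifier exists.

YES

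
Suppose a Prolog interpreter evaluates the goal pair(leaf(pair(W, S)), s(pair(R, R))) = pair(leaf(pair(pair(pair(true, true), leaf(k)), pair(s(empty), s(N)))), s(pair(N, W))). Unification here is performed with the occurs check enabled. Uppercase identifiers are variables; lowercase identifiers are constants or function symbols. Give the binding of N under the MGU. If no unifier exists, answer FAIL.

Decompose pair/2: leaf(pair(W, S)) = leaf(pair(pair(pair(true, true), leaf(k)), pair(s(empty), s(N)))),  s(pair(R, R)) = s(pair(N, W)).
Decompose leaf/1: pair(W, S) = pair(pair(pair(true, true), leaf(k)), pair(s(empty), s(N))).
Decompose pair/2: W = pair(pair(true, true), leaf(k)),  S = pair(s(empty), s(N)).
Bind W := pair(pair(true, true), leaf(k)); substituting into the one remaining equation that mentions W gives: s(pair(R, R)) = s(pair(N, pair(pair(true, true), leaf(k)))).
Bind S := pair(s(empty), s(N)); no other remaining equation mentions S.
Decompose s/1: pair(R, R) = pair(N, pair(pair(true, true), leaf(k))).
Decompose pair/2: R = N,  R = pair(pair(true, true), leaf(k)).
Bind R := N; substituting into the remaining equation gives: N = pair(pair(true, true), leaf(k)).
Bind N := pair(pair(true, true), leaf(k)). Substituting into the earlier bindings gives S := pair(s(empty), s(pair(pair(true, true), leaf(k)))), R := pair(pair(true, true), leaf(k)).
MGU = { W -> pair(pair(true, true), leaf(k)), S -> pair(s(empty), s(pair(pair(true, true), leaf(k)))), R -> pair(pair(true, true), leaf(k)), N -> pair(pair(true, true), leaf(k)) }, so N -> pair(pair(true, true), leaf(k)).

pair(pair(true, true), leaf(k))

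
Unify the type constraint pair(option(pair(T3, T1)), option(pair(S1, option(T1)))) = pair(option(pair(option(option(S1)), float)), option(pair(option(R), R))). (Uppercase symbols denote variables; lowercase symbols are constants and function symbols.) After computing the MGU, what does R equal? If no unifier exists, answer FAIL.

Decompose pair/2: option(pair(T3, T1)) = option(pair(option(option(S1)), float)),  option(pair(S1, option(T1))) = option(pair(option(R), R)).
Decompose option/1: pair(T3, T1) = pair(option(option(S1)), float).
Decompose pair/2: T3 = option(option(S1)),  T1 = float.
Bind T3 := option(option(S1)); no other remaining equation mentions T3.
Bind T1 := float; substituting into the remaining equation gives: option(pair(S1, option(float))) = option(pair(option(R), R)).
Decompose option/1: pair(S1, option(float)) = pair(option(R), R).
Decompose pair/2: S1 = option(R),  option(float) = R.
Bind S1 := option(R); no other remaining equation mentions S1. Substituting into the earlier binding gives T3 := option(option(option(R))).
Bind R := option(float). Substituting into the earlier bindings gives T3 := option(option(option(option(float)))), S1 := option(option(float)).
MGU = { T3 ↦ option(option(option(option(float)))), T1 ↦ float, S1 ↦ option(option(float)), R ↦ option(float) }, so R ↦ option(float).

option(float)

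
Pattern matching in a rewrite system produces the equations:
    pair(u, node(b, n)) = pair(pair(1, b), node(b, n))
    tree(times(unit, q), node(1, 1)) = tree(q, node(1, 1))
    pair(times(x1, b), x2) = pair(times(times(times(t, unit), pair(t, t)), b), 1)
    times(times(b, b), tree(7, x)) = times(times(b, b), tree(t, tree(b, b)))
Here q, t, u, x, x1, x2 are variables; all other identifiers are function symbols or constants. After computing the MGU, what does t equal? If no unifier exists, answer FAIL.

Decompose pair/2: u = pair(1, b),  node(b, n) = node(b, n).
Bind u := pair(1, b); no other remaining equation mentions u.
Delete trivial equation node(b, n) = node(b, n).
Decompose tree/2: times(unit, q) = q,  node(1, 1) = node(1, 1).
Occurs check fails: q occurs in times(unit, q); the equation q = times(unit, q) has no finite solution.

FAIL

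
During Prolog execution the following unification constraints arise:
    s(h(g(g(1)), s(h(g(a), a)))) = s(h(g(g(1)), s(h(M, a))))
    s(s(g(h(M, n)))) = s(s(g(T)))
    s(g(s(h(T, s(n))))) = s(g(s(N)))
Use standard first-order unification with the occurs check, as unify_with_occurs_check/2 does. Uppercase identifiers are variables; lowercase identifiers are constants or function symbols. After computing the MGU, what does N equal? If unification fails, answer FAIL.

Decompose s/1: h(g(g(1)), s(h(g(a), a))) = h(g(g(1)), s(h(M, a))).
Decompose h/2: g(g(1)) = g(g(1)),  s(h(g(a), a)) = s(h(M, a)).
Delete trivial equation g(g(1)) = g(g(1)).
Decompose s/1: h(g(a), a) = h(M, a).
Decompose h/2: g(a) = M,  a = a.
Bind M := g(a); substituting into the one remaining equation that mentions M gives: s(s(g(h(g(a), n)))) = s(s(g(T))).
Delete trivial equation a = a.
Decompose s/1: s(g(h(g(a), n))) = s(g(T)).
Decompose s/1: g(h(g(a), n)) = g(T).
Decompose g/1: h(g(a), n) = T.
Bind T := h(g(a), n); substituting into the remaining equation gives: s(g(s(h(h(g(a), n), s(n))))) = s(g(s(N))).
Decompose s/1: g(s(h(h(g(a), n), s(n)))) = g(s(N)).
Decompose g/1: s(h(h(g(a), n), s(n))) = s(N).
Decompose s/1: h(h(g(a), n), s(n)) = N.
Bind N := h(h(g(a), n), s(n)).
MGU = { M -> g(a), T -> h(g(a), n), N -> h(h(g(a), n), s(n)) }, so N -> h(h(g(a), n), s(n)).

h(h(g(a), n), s(n))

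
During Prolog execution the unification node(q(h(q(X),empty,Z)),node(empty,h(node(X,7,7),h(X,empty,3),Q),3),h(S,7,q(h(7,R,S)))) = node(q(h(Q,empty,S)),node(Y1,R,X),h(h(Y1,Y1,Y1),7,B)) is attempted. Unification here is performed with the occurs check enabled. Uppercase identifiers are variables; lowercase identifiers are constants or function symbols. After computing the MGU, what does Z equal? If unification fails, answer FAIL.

h(empty,empty,empty)

Decompose node/3: q(h(q(X),empty,Z)) = q(h(Q,empty,S)),  node(empty,h(node(X,7,7),h(X,empty,3),Q),3) = node(Y1,R,X),  h(S,7,q(h(7,R,S))) = h(h(Y1,Y1,Y1),7,B).
Decompose q/1: h(q(X),empty,Z) = h(Q,empty,S).
Decompose h/3: q(X) = Q,  empty = empty,  Z = S.
Bind Q := q(X); substituting into the one remaining equation that mentions Q gives: node(empty,h(node(X,7,7),h(X,empty,3),q(X)),3) = node(Y1,R,X).
Delete trivial equation empty = empty.
Bind Z := S; no other remaining equation mentions Z.
Decompose node/3: empty = Y1,  h(node(X,7,7),h(X,empty,3),q(X)) = R,  3 = X.
Bind Y1 := empty; substituting into the one remaining equation that mentions Y1 gives: h(S,7,q(h(7,R,S))) = h(h(empty,empty,empty),7,B).
Bind R := h(node(X,7,7),h(X,empty,3),q(X)); substituting into the one remaining equation that mentions R gives: h(S,7,q(h(7,h(node(X,7,7),h(X,empty,3),q(X)),S))) = h(h(empty,empty,empty),7,B).
Bind X := 3; substituting into the remaining equation gives: h(S,7,q(h(7,h(node(3,7,7),h(3,empty,3),q(3)),S))) = h(h(empty,empty,empty),7,B). Substituting into the earlier bindings gives Q := q(3), R := h(node(3,7,7),h(3,empty,3),q(3)).
Decompose h/3: S = h(empty,empty,empty),  7 = 7,  q(h(7,h(node(3,7,7),h(3,empty,3),q(3)),S)) = B.
Bind S := h(empty,empty,empty); substituting into the one remaining equation that mentions S gives: q(h(7,h(node(3,7,7),h(3,empty,3),q(3)),h(empty,empty,empty))) = B. Substituting into the earlier binding gives Z := h(empty,empty,empty).
Delete trivial equation 7 = 7.
Bind B := q(h(7,h(node(3,7,7),h(3,empty,3),q(3)),h(empty,empty,empty))).
MGU = { Q -> q(3), Z -> h(empty,empty,empty), Y1 -> empty, R -> h(node(3,7,7),h(3,empty,3),q(3)), X -> 3, S -> h(empty,empty,empty), B -> q(h(7,h(node(3,7,7),h(3,empty,3),q(3)),h(empty,empty,empty))) }, so Z -> h(empty,empty,empty).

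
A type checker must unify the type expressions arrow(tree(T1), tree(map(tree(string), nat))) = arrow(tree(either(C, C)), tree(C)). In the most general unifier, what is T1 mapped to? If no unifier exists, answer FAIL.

either(map(tree(string), nat), map(tree(string), nat))

Decompose arrow/2: tree(T1) = tree(either(C, C)),  tree(map(tree(string), nat)) = tree(C).
Decompose tree/1: T1 = either(C, C).
Bind T1 := either(C, C); no other remaining equation mentions T1.
Decompose tree/1: map(tree(string), nat) = C.
Bind C := map(tree(string), nat). Substituting into the earlier binding gives T1 := either(map(tree(string), nat), map(tree(string), nat)).
MGU = { T1 ↦ either(map(tree(string), nat), map(tree(string), nat)), C ↦ map(tree(string), nat) }, so T1 ↦ either(map(tree(string), nat), map(tree(string), nat)).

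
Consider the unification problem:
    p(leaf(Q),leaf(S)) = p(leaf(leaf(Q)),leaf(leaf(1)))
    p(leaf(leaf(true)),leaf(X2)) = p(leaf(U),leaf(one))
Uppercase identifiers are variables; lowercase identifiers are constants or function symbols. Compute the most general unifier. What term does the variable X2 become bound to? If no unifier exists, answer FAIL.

FAIL

Decompose p/2: leaf(Q) = leaf(leaf(Q)),  leaf(S) = leaf(leaf(1)).
Decompose leaf/1: Q = leaf(Q).
Occurs check fails: Q occurs in leaf(Q); the equation Q = leaf(Q) has no finite solution.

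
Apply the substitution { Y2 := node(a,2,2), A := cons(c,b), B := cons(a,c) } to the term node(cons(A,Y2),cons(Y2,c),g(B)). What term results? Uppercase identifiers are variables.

Replace each occurrence of Y2 with node(a,2,2).
Replace each occurrence of A with cons(c,b).
Replace each occurrence of B with cons(a,c).
Result: node(cons(cons(c,b),node(a,2,2)),cons(node(a,2,2),c),g(cons(a,c))).

node(cons(cons(c,b),node(a,2,2)),cons(node(a,2,2),c),g(cons(a,c)))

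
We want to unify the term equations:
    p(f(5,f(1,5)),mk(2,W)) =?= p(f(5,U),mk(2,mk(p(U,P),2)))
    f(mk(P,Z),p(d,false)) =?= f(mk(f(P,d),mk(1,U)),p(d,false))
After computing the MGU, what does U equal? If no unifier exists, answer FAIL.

Decompose p/2: f(5,f(1,5)) =?= f(5,U),  mk(2,W) =?= mk(2,mk(p(U,P),2)).
Decompose f/2: 5 =?= 5,  f(1,5) =?= U.
Delete trivial equation 5 =?= 5.
Bind U := f(1,5); substituting into the remaining equations gives: mk(2,W) =?= mk(2,mk(p(f(1,5),P),2)),  f(mk(P,Z),p(d,false)) =?= f(mk(f(P,d),mk(1,f(1,5))),p(d,false)).
Decompose mk/2: 2 =?= 2,  W =?= mk(p(f(1,5),P),2).
Delete trivial equation 2 =?= 2.
Bind W := mk(p(f(1,5),P),2); no other remaining equation mentions W.
Decompose f/2: mk(P,Z) =?= mk(f(P,d),mk(1,f(1,5))),  p(d,false) =?= p(d,false).
Decompose mk/2: P =?= f(P,d),  Z =?= mk(1,f(1,5)).
Occurs check fails: P occurs in f(P,d); the equation P =?= f(P,d) has no finite solution.

FAIL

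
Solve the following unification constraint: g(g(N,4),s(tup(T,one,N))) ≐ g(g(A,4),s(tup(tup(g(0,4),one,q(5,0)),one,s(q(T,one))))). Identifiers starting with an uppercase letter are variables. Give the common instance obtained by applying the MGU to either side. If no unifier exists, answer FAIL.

g(g(s(q(tup(g(0,4),one,q(5,0)),one)),4),s(tup(tup(g(0,4),one,q(5,0)),one,s(q(tup(g(0,4),one,q(5,0)),one)))))

Decompose g/2: g(N,4) ≐ g(A,4),  s(tup(T,one,N)) ≐ s(tup(tup(g(0,4),one,q(5,0)),one,s(q(T,one)))).
Decompose g/2: N ≐ A,  4 ≐ 4.
Bind N := A; substituting into the one remaining equation that mentions N gives: s(tup(T,one,A)) ≐ s(tup(tup(g(0,4),one,q(5,0)),one,s(q(T,one)))).
Delete trivial equation 4 ≐ 4.
Decompose s/1: tup(T,one,A) ≐ tup(tup(g(0,4),one,q(5,0)),one,s(q(T,one))).
Decompose tup/3: T ≐ tup(g(0,4),one,q(5,0)),  one ≐ one,  A ≐ s(q(T,one)).
Bind T := tup(g(0,4),one,q(5,0)); substituting into the one remaining equation that mentions T gives: A ≐ s(q(tup(g(0,4),one,q(5,0)),one)).
Delete trivial equation one ≐ one.
Bind A := s(q(tup(g(0,4),one,q(5,0)),one)). Substituting into the earlier binding gives N := s(q(tup(g(0,4),one,q(5,0)),one)).
Applying the MGU to either side gives g(g(s(q(tup(g(0,4),one,q(5,0)),one)),4),s(tup(tup(g(0,4),one,q(5,0)),one,s(q(tup(g(0,4),one,q(5,0)),one))))).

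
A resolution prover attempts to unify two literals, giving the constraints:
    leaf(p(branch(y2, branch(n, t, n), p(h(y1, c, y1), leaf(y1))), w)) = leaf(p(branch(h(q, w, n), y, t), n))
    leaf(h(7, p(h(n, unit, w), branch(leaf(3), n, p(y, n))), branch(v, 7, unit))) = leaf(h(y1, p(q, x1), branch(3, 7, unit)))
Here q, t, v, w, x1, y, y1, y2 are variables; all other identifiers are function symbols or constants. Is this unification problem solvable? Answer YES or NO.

Decompose leaf/1: p(branch(y2, branch(n, t, n), p(h(y1, c, y1), leaf(y1))), w) = p(branch(h(q, w, n), y, t), n).
Decompose p/2: branch(y2, branch(n, t, n), p(h(y1, c, y1), leaf(y1))) = branch(h(q, w, n), y, t),  w = n.
Decompose branch/3: y2 = h(q, w, n),  branch(n, t, n) = y,  p(h(y1, c, y1), leaf(y1)) = t.
Bind y2 := h(q, w, n); no other remaining equation mentions y2.
Bind y := branch(n, t, n); substituting into the one remaining equation that mentions y gives: leaf(h(7, p(h(n, unit, w), branch(leaf(3), n, p(branch(n, t, n), n))), branch(v, 7, unit))) = leaf(h(y1, p(q, x1), branch(3, 7, unit))).
Bind t := p(h(y1, c, y1), leaf(y1)); substituting into the one remaining equation that mentions t gives: leaf(h(7, p(h(n, unit, w), branch(leaf(3), n, p(branch(n, p(h(y1, c, y1), leaf(y1)), n), n))), branch(v, 7, unit))) = leaf(h(y1, p(q, x1), branch(3, 7, unit))). Substituting into the earlier binding gives y := branch(n, p(h(y1, c, y1), leaf(y1)), n).
Bind w := n; substituting into the remaining equation gives: leaf(h(7, p(h(n, unit, n), branch(leaf(3), n, p(branch(n, p(h(y1, c, y1), leaf(y1)), n), n))), branch(v, 7, unit))) = leaf(h(y1, p(q, x1), branch(3, 7, unit))). Substituting into the earlier binding gives y2 := h(q, n, n).
Decompose leaf/1: h(7, p(h(n, unit, n), branch(leaf(3), n, p(branch(n, p(h(y1, c, y1), leaf(y1)), n), n))), branch(v, 7, unit)) = h(y1, p(q, x1), branch(3, 7, unit)).
Decompose h/3: 7 = y1,  p(h(n, unit, n), branch(leaf(3), n, p(branch(n, p(h(y1, c, y1), leaf(y1)), n), n))) = p(q, x1),  branch(v, 7, unit) = branch(3, 7, unit).
Bind y1 := 7; substituting into the one remaining equation that mentions y1 gives: p(h(n, unit, n), branch(leaf(3), n, p(branch(n, p(h(7, c, 7), leaf(7)), n), n))) = p(q, x1). Substituting into the earlier bindings gives y := branch(n, p(h(7, c, 7), leaf(7)), n), t := p(h(7, c, 7), leaf(7)).
Decompose p/2: h(n, unit, n) = q,  branch(leaf(3), n, p(branch(n, p(h(7, c, 7), leaf(7)), n), n)) = x1.
Bind q := h(n, unit, n); no other remaining equation mentions q. Substituting into the earlier binding gives y2 := h(h(n, unit, n), n, n).
Bind x1 := branch(leaf(3), n, p(branch(n, p(h(7, c, 7), leaf(7)), n), n)); no other remaining equation mentions x1.
Decompose branch/3: v = 3,  7 = 7,  unit = unit.
Bind v := 3; no other remaining equation mentions v.
Delete trivial equation 7 = 7.
Delete trivial equation unit = unit.
No equations remain and no clash or occurs-check failure arose, so a unifier exists.

YES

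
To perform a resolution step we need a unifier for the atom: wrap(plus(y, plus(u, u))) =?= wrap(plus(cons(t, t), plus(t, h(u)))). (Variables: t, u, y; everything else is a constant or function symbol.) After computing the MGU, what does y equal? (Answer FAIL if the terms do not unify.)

FAIL

Decompose wrap/1: plus(y, plus(u, u)) =?= plus(cons(t, t), plus(t, h(u))).
Decompose plus/2: y =?= cons(t, t),  plus(u, u) =?= plus(t, h(u)).
Bind y := cons(t, t); no other remaining equation mentions y.
Decompose plus/2: u =?= t,  u =?= h(u).
Bind u := t; substituting into the remaining equation gives: t =?= h(t).
Occurs check fails: t occurs in h(t); the equation t =?= h(t) has no finite solution.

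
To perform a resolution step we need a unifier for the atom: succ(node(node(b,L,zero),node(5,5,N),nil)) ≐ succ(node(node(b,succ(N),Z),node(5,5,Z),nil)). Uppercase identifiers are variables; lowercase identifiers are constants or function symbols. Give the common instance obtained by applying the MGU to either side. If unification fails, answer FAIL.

Decompose succ/1: node(node(b,L,zero),node(5,5,N),nil) ≐ node(node(b,succ(N),Z),node(5,5,Z),nil).
Decompose node/3: node(b,L,zero) ≐ node(b,succ(N),Z),  node(5,5,N) ≐ node(5,5,Z),  nil ≐ nil.
Decompose node/3: b ≐ b,  L ≐ succ(N),  zero ≐ Z.
Delete trivial equation b ≐ b.
Bind L := succ(N); no other remaining equation mentions L.
Bind Z := zero; substituting into the one remaining equation that mentions Z gives: node(5,5,N) ≐ node(5,5,zero).
Decompose node/3: 5 ≐ 5,  5 ≐ 5,  N ≐ zero.
Delete trivial equation 5 ≐ 5.
Delete trivial equation 5 ≐ 5.
Bind N := zero; no other remaining equation mentions N. Substituting into the earlier binding gives L := succ(zero).
Delete trivial equation nil ≐ nil.
Applying the MGU to either side gives succ(node(node(b,succ(zero),zero),node(5,5,zero),nil)).

succ(node(node(b,succ(zero),zero),node(5,5,zero),nil))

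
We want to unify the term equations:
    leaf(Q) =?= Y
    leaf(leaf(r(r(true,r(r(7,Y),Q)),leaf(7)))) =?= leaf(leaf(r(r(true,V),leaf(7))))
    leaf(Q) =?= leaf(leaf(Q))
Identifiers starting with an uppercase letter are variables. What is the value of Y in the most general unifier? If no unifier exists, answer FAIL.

FAIL

Bind Y := leaf(Q); substituting into the one remaining equation that mentions Y gives: leaf(leaf(r(r(true,r(r(7,leaf(Q)),Q)),leaf(7)))) =?= leaf(leaf(r(r(true,V),leaf(7)))).
Decompose leaf/1: leaf(r(r(true,r(r(7,leaf(Q)),Q)),leaf(7))) =?= leaf(r(r(true,V),leaf(7))).
Decompose leaf/1: r(r(true,r(r(7,leaf(Q)),Q)),leaf(7)) =?= r(r(true,V),leaf(7)).
Decompose r/2: r(true,r(r(7,leaf(Q)),Q)) =?= r(true,V),  leaf(7) =?= leaf(7).
Decompose r/2: true =?= true,  r(r(7,leaf(Q)),Q) =?= V.
Delete trivial equation true =?= true.
Bind V := r(r(7,leaf(Q)),Q); no other remaining equation mentions V.
Delete trivial equation leaf(7) =?= leaf(7).
Decompose leaf/1: Q =?= leaf(Q).
Occurs check fails: Q occurs in leaf(Q); the equation Q =?= leaf(Q) has no finite solution.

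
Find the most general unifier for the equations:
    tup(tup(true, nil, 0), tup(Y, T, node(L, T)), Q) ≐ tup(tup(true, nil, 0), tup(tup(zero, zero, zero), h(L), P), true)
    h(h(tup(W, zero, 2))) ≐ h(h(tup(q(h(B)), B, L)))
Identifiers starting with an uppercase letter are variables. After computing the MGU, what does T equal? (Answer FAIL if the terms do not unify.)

Decompose tup/3: tup(true, nil, 0) ≐ tup(true, nil, 0),  tup(Y, T, node(L, T)) ≐ tup(tup(zero, zero, zero), h(L), P),  Q ≐ true.
Delete trivial equation tup(true, nil, 0) ≐ tup(true, nil, 0).
Decompose tup/3: Y ≐ tup(zero, zero, zero),  T ≐ h(L),  node(L, T) ≐ P.
Bind Y := tup(zero, zero, zero); no other remaining equation mentions Y.
Bind T := h(L); substituting into the one remaining equation that mentions T gives: node(L, h(L)) ≐ P.
Bind P := node(L, h(L)); no other remaining equation mentions P.
Bind Q := true; no other remaining equation mentions Q.
Decompose h/1: h(tup(W, zero, 2)) ≐ h(tup(q(h(B)), B, L)).
Decompose h/1: tup(W, zero, 2) ≐ tup(q(h(B)), B, L).
Decompose tup/3: W ≐ q(h(B)),  zero ≐ B,  2 ≐ L.
Bind W := q(h(B)); no other remaining equation mentions W.
Bind B := zero; no other remaining equation mentions B. Substituting into the earlier binding gives W := q(h(zero)).
Bind L := 2. Substituting into the earlier bindings gives T := h(2), P := node(2, h(2)).
MGU = { Y ↦ tup(zero, zero, zero), T ↦ h(2), P ↦ node(2, h(2)), Q ↦ true, W ↦ q(h(zero)), B ↦ zero, L ↦ 2 }, so T ↦ h(2).

h(2)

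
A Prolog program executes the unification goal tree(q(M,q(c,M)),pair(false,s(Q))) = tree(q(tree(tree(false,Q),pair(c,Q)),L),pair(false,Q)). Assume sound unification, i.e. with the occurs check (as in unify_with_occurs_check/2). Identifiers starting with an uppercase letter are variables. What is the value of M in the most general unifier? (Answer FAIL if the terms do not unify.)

Decompose tree/2: q(M,q(c,M)) = q(tree(tree(false,Q),pair(c,Q)),L),  pair(false,s(Q)) = pair(false,Q).
Decompose q/2: M = tree(tree(false,Q),pair(c,Q)),  q(c,M) = L.
Bind M := tree(tree(false,Q),pair(c,Q)); substituting into the one remaining equation that mentions M gives: q(c,tree(tree(false,Q),pair(c,Q))) = L.
Bind L := q(c,tree(tree(false,Q),pair(c,Q))); no other remaining equation mentions L.
Decompose pair/2: false = false,  s(Q) = Q.
Delete trivial equation false = false.
Occurs check fails: Q occurs in s(Q); the equation Q = s(Q) has no finite solution.

FAIL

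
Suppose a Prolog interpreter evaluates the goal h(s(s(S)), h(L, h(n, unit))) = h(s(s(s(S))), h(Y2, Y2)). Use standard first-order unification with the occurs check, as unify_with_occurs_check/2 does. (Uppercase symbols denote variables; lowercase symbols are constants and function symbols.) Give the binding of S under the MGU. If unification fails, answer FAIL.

FAIL

Decompose h/2: s(s(S)) = s(s(s(S))),  h(L, h(n, unit)) = h(Y2, Y2).
Decompose s/1: s(S) = s(s(S)).
Decompose s/1: S = s(S).
Occurs check fails: S occurs in s(S); the equation S = s(S) has no finite solution.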